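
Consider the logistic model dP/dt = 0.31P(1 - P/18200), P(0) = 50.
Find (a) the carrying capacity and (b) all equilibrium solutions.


Logistic ODE dP/dt = 0.31P(1 - P/18200) has equilibria where dP/dt = 0, i.e. P = 0 or P = 18200.
The coefficient (1 - P/K) = 0 when P = K, identifying K = 18200 as the carrying capacity.
(a) K = 18200; (b) equilibria P = 0 and P = 18200.


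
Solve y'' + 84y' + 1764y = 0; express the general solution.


Characteristic equation: r² + 84r + 1764 = 0, i.e. (r + 42)² = 0.
Repeated root r = -42; include an x factor for the second linearly independent solution.
General solution: y = (C₁ + C₂x)e^(-42x).


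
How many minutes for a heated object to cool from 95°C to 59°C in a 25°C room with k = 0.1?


From T(t) = T_a + (T₀ - T_a)e^(-kt), set T(t) = 59:
(59 - 25) / (95 - 25) = e^(-0.1t), so t = -ln(0.486)/0.1 ≈ 7.2 minutes.


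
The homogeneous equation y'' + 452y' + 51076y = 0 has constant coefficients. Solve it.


Characteristic equation: r² + 452r + 51076 = 0, i.e. (r + 226)² = 0.
Repeated root r = -226; include an x factor for the second linearly independent solution.
General solution: y = (C₁ + C₂x)e^(-226x).


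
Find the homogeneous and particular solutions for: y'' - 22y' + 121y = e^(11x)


Characteristic polynomial (r - 11)² = 0; repeated root r = 11.
y_h = (C₁ + C₂x)e^(11x). Forcing matches the repeated root (resonance), so try y_p = Ax² e^(11x).
Substitute and solve for A: 2A = 1, so A = 1/2.
General solution: y = (C₁ + C₂x + (1/2)x²)e^(11x).


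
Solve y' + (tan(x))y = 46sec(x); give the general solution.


P(x) = tan(x) ⇒ μ = e^(∫tan(x)dx) = sec(x).
(sec(x) y)' = 46sec²(x) ⇒ sec(x) y = 46tan(x) + C.
Multiply by cos(x): y = 46sin(x) + C·cos(x).


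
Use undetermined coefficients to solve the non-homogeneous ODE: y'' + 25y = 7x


Homogeneous: r² + 25 = 0 ⇒ r = ±5i, y_h = C₁cos(5x) + C₂sin(5x).
Polynomial forcing; try y_p = Ax + B. Then y_p'' + 25 y_p = 25(Ax + B) = 7x, so B = 0 and A = 7/25.
General solution: y = C₁cos(5x) + C₂sin(5x) + (7/25)x.


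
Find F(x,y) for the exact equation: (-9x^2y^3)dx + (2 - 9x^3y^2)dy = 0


Check exactness: ∂M/∂y = -27x^2y^2 and ∂N/∂x = -27x^2y^2; equal, so the equation is exact.
Integrate M with respect to x (treating y as constant): ∫M dx = -3x^3y^3 + h(y).
Differentiate w.r.t. y and set equal to N: the x-dependent terms already match, leaving h'(y) = 2. Integrate: h(y) = 2y.
So F(x,y) = 2y - 3x^3y^3.
General solution: 2y - 3x^3y^3 = C.


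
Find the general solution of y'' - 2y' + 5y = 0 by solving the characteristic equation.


Characteristic equation: r² - 2r + 5 = 0.
Discriminant is negative; roots r = 1 ± 2i (complex conjugate pair).
General solution uses e^(α x)(C₁ cos(β x) + C₂ sin(β x)): y = e^(x)(C₁cos(2x) + C₂sin(2x)).


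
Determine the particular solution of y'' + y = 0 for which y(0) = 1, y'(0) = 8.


Characteristic roots of r² + 1 = 0 are ±1i, so y = C₁cos(x) + C₂sin(x).
Apply y(0) = 1: C₁ = 1. Differentiate and apply y'(0) = 8: 1·C₂ = 8, so C₂ = 8.
Particular solution: y = cos(x) + 8sin(x).


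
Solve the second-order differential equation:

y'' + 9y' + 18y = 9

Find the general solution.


Characteristic roots of r² + 9r + 18 = 0 are -6, -3.
y_h = C₁e^(-6x) + C₂e^(-3x).
Constant forcing; try y_p = A. Then 18A = 9 ⇒ A = 1/2.
General solution: y = C₁e^(-6x) + C₂e^(-3x) + 1/2.


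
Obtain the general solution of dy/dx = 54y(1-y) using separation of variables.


Separate: dy/[y(1-y)] = 54 dx.
Partial fractions: 1/[y(1-y)] = 1/y + 1/(1-y).
Integrate: ln|y/(1-y)| = 54x + C₀.
Solve for y: y = 1/(1 + Ce^(-54x)).


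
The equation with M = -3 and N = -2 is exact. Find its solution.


Check exactness: ∂M/∂y = 0 and ∂N/∂x = 0; equal, so the equation is exact.
Integrate M with respect to x (treating y as constant): ∫M dx = -3x + h(y).
Differentiate w.r.t. y and set equal to N: the x-dependent terms already match, leaving h'(y) = -2. Integrate: h(y) = -2y.
So F(x,y) = -2y - 3x.
General solution: -2y - 3x = C.


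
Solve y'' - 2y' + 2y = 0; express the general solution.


Characteristic equation: r² - 2r + 2 = 0.
Discriminant is negative; roots r = 1 ± 1i (complex conjugate pair).
General solution uses e^(α x)(C₁ cos(β x) + C₂ sin(β x)): y = e^(x)(C₁cos(x) + C₂sin(x)).


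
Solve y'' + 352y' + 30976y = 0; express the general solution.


Characteristic equation: r² + 352r + 30976 = 0, i.e. (r + 176)² = 0.
Repeated root r = -176; include an x factor for the second linearly independent solution.
General solution: y = (C₁ + C₂x)e^(-176x).


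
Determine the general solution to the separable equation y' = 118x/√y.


Separate: √y dy = 118x dx.
Integrate: (2/3)y^(3/2) = 59x² + C.


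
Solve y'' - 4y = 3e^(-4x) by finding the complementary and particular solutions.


Characteristic roots of r² - 4 = 0 are 2, -2.
y_h = C₁e^(2x) + C₂e^(-2x).
Forcing exponent -4 is not a characteristic root; try y_p = Ae^(-4x).
Substitute: A·(16 + (0)·-4 + (-4)) = A·12 = 3, so A = 1/4.
General solution: y = C₁e^(2x) + C₂e^(-2x) + (1/4)e^(-4x).


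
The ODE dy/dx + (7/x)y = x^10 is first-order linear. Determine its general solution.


P(x) = 7/x ⇒ μ = x^7.
(x^7 y)' = x^7·x^10 = x^17.
Integrate: x^7 y = x^18/(18) + C.
Solve for y: y = (1/18)x^11 + C/x^7.


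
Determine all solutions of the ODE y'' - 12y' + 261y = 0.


Characteristic equation: r² - 12r + 261 = 0.
Discriminant is negative; roots r = 6 ± 15i (complex conjugate pair).
General solution uses e^(α x)(C₁ cos(β x) + C₂ sin(β x)): y = e^(6x)(C₁cos(15x) + C₂sin(15x)).


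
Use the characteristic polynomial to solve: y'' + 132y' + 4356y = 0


Characteristic equation: r² + 132r + 4356 = 0, i.e. (r + 66)² = 0.
Repeated root r = -66; include an x factor for the second linearly independent solution.
General solution: y = (C₁ + C₂x)e^(-66x).


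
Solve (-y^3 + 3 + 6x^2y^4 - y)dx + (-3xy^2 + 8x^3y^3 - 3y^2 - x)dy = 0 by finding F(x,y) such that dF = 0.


Check exactness: ∂M/∂y = -3y^2 + 24x^2y^3 - 1 and ∂N/∂x = -3y^2 + 24x^2y^3 - 1; equal, so the equation is exact.
Integrate M with respect to x (treating y as constant): ∫M dx = -xy^3 + 3x + 2x^3y^4 - xy + h(y).
Differentiate w.r.t. y and set equal to N: the x-dependent terms already match, leaving h'(y) = -3y^2. Integrate: h(y) = -y^3.
So F(x,y) = -xy^3 + 3x + 2x^3y^4 - y^3 - xy.
General solution: -xy^3 + 3x + 2x^3y^4 - y^3 - xy = C.


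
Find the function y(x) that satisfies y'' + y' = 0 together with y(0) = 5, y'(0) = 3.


Characteristic roots of r² + r = 0 are 0, -1.
General solution y = c₁ + c₂ e^(-x).
Apply y(0) = 5: c₁ + c₂ = 5. Apply y'(0) = 3: 0 c₁ - 1 c₂ = 3.
Solve: c₁ = 8, c₂ = -3.
Particular solution: y = 8 - 3e^(-x).


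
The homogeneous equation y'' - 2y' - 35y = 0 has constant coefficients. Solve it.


Characteristic equation: r² - 2r - 35 = 0.
Factor: (r + 5)(r - 7) = 0 ⇒ r = -5, 7 (distinct real).
General solution: y = C₁e^(-5x) + C₂e^(7x).


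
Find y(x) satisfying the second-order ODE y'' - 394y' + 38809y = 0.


Characteristic equation: r² - 394r + 38809 = 0, i.e. (r - 197)² = 0.
Repeated root r = 197; include an x factor for the second linearly independent solution.
General solution: y = (C₁ + C₂x)e^(197x).


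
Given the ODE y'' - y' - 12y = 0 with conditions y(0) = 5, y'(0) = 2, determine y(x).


Characteristic roots of r² - r - 12 = 0 are 4, -3.
General solution y = c₁ e^(4x) + c₂ e^(-3x).
Apply y(0) = 5: c₁ + c₂ = 5. Apply y'(0) = 2: 4 c₁ - 3 c₂ = 2.
Solve: c₁ = 17/7, c₂ = 18/7.
Particular solution: y = (17/7)e^(4x) + (18/7)e^(-3x).


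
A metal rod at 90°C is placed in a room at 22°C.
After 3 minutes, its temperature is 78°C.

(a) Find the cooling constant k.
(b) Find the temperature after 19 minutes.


Newton's law: T(t) = T_a + (T₀ - T_a)e^(-kt).
(a) Use T(3) = 78: (78 - 22)/(90 - 22) = e^(-k·3), so k = -ln(0.824)/3 ≈ 0.0647.
(b) Apply k to t = 19: T(19) = 22 + (68)e^(-1.230) ≈ 41.9°C.


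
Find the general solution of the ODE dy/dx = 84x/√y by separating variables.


Separate: √y dy = 84x dx.
Integrate: (2/3)y^(3/2) = 42x² + C.


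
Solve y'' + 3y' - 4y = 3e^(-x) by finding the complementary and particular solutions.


Characteristic roots of r² + 3r - 4 = 0 are 1, -4.
y_h = C₁e^(x) + C₂e^(-4x).
Forcing exponent -1 is not a characteristic root; try y_p = Ae^(-x).
Substitute: A·(1 + (3)·-1 + (-4)) = A·-6 = 3, so A = -1/2.
General solution: y = C₁e^(x) + C₂e^(-4x) - (1/2)e^(-x).


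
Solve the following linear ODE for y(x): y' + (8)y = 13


P(x) = 8, Q(x) = 13; integrating factor μ = e^(8x).
(μ y)' = 13e^(8x) ⇒ μ y = (13/8)e^(8x) + C.
Divide by μ: y = 13/8 + Ce^(-8x).


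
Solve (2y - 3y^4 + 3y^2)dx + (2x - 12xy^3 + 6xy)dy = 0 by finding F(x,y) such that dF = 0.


Check exactness: ∂M/∂y = 2 - 12y^3 + 6y and ∂N/∂x = 2 - 12y^3 + 6y; equal, so the equation is exact.
Integrate M with respect to x (treating y as constant): ∫M dx = 2xy - 3xy^4 + 3xy^2 + h(y).
Differentiate w.r.t. y and set equal to N: all terms match, so h'(y) = 0 and h is a constant absorbed into C.
General solution: 2xy - 3xy^4 + 3xy^2 = C.


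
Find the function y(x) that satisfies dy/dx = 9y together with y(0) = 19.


General solution of y' = 9y is y = Ce^(9x).
Apply y(0) = 19: C = 19.
Particular solution: y = 19e^(9x).


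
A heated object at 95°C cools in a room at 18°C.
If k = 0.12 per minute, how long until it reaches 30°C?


From T(t) = T_a + (T₀ - T_a)e^(-kt), set T(t) = 30:
(30 - 18) / (95 - 18) = e^(-0.12t), so t = -ln(0.156)/0.12 ≈ 15.5 minutes.


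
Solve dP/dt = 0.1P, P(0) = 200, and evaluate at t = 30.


The ODE dP/dt = 0.1P has solution P(t) = P(0)e^(0.1t).
Substitute P(0) = 200 and t = 30: P(30) = 200 e^(3.00) ≈ 4017.


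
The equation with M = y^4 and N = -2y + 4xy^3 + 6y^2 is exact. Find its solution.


Check exactness: ∂M/∂y = 4y^3 and ∂N/∂x = 4y^3; equal, so the equation is exact.
Integrate M with respect to x (treating y as constant): ∫M dx = xy^4 + h(y).
Differentiate w.r.t. y and set equal to N: the x-dependent terms already match, leaving h'(y) = -2y + 6y^2. Integrate: h(y) = -y^2 + 2y^3.
So F(x,y) = -y^2 + xy^4 + 2y^3.
General solution: -y^2 + xy^4 + 2y^3 = C.


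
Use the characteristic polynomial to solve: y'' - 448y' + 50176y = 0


Characteristic equation: r² - 448r + 50176 = 0, i.e. (r - 224)² = 0.
Repeated root r = 224; include an x factor for the second linearly independent solution.
General solution: y = (C₁ + C₂x)e^(224x).


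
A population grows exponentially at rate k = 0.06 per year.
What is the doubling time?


Exponential growth: P(t) = P₀ e^(0.06t). Set P(t)/P₀ = 2: e^(0.06t) = 2.
Solve: t = ln(2)/0.06 ≈ 11.55 years.


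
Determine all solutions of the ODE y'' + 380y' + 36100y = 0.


Characteristic equation: r² + 380r + 36100 = 0, i.e. (r + 190)² = 0.
Repeated root r = -190; include an x factor for the second linearly independent solution.
General solution: y = (C₁ + C₂x)e^(-190x).


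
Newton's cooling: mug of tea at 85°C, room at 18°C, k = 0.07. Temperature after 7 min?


Newton's law: dT/dt = -k(T - T_a) has solution T(t) = T_a + (T₀ - T_a)e^(-kt).
Plug in T_a = 18, T₀ = 85, k = 0.07, t = 7: T(7) = 18 + (67)e^(-0.49) ≈ 59.0°C.


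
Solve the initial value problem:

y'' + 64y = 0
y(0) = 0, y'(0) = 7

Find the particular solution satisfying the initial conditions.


Characteristic roots of r² + 64 = 0 are ±8i, so y = C₁cos(8x) + C₂sin(8x).
Apply y(0) = 0: C₁ = 0. Differentiate and apply y'(0) = 7: 8·C₂ = 7, so C₂ = 7/8.
Particular solution: y = (7/8)sin(8x).


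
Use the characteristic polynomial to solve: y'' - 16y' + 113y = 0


Characteristic equation: r² - 16r + 113 = 0.
Discriminant is negative; roots r = 8 ± 7i (complex conjugate pair).
General solution uses e^(α x)(C₁ cos(β x) + C₂ sin(β x)): y = e^(8x)(C₁cos(7x) + C₂sin(7x)).


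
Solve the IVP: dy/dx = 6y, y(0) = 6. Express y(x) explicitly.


General solution of y' = 6y is y = Ce^(6x).
Apply y(0) = 6: C = 6.
Particular solution: y = 6e^(6x).


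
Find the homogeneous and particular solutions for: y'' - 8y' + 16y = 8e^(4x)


Characteristic polynomial (r - 4)² = 0; repeated root r = 4.
y_h = (C₁ + C₂x)e^(4x). Forcing matches the repeated root (resonance), so try y_p = Ax² e^(4x).
Substitute and solve for A: 2A = 8, so A = 4.
General solution: y = (C₁ + C₂x + 4x²)e^(4x).


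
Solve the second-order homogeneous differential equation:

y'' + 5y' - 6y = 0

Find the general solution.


Characteristic equation: r² + 5r - 6 = 0.
Factor: (r - 1)(r + 6) = 0 ⇒ r = 1, -6 (distinct real).
General solution: y = C₁e^(x) + C₂e^(-6x).


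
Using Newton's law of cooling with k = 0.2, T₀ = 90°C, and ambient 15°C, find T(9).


Newton's law: dT/dt = -k(T - T_a) has solution T(t) = T_a + (T₀ - T_a)e^(-kt).
Plug in T_a = 15, T₀ = 90, k = 0.2, t = 9: T(9) = 15 + (75)e^(-1.80) ≈ 27.4°C.


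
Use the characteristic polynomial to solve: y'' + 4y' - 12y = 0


Characteristic equation: r² + 4r - 12 = 0.
Factor: (r - 2)(r + 6) = 0 ⇒ r = 2, -6 (distinct real).
General solution: y = C₁e^(2x) + C₂e^(-6x).


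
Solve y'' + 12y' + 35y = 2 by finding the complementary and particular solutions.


Characteristic roots of r² + 12r + 35 = 0 are -7, -5.
y_h = C₁e^(-7x) + C₂e^(-5x).
Constant forcing; try y_p = A. Then 35A = 2 ⇒ A = 2/35.
General solution: y = C₁e^(-7x) + C₂e^(-5x) + 2/35.


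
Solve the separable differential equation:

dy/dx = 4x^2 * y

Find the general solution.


Separate variables: dy/y = 4x^2 dx.
Integrate: ln|y| = (4/3)x^3 + C₀.
Exponentiate: y = Ce^((4/3)x^3).


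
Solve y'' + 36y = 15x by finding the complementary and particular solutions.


Homogeneous: r² + 36 = 0 ⇒ r = ±6i, y_h = C₁cos(6x) + C₂sin(6x).
Polynomial forcing; try y_p = Ax + B. Then y_p'' + 36 y_p = 36(Ax + B) = 15x, so B = 0 and A = 5/12.
General solution: y = C₁cos(6x) + C₂sin(6x) + (5/12)x.


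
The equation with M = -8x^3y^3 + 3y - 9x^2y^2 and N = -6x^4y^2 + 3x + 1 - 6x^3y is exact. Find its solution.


Check exactness: ∂M/∂y = -24x^3y^2 + 3 - 18x^2y and ∂N/∂x = -24x^3y^2 + 3 - 18x^2y; equal, so the equation is exact.
Integrate M with respect to x (treating y as constant): ∫M dx = -2x^4y^3 + 3xy - 3x^3y^2 + h(y).
Differentiate w.r.t. y and set equal to N: the x-dependent terms already match, leaving h'(y) = 1. Integrate: h(y) = y.
So F(x,y) = -2x^4y^3 + 3xy + y - 3x^3y^2.
General solution: -2x^4y^3 + 3xy + y - 3x^3y^2 = C.


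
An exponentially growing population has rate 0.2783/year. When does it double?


Exponential growth: P(t) = P₀ e^(0.2783t). Set P(t)/P₀ = 2: e^(0.2783t) = 2.
Solve: t = ln(2)/0.2783 ≈ 2.49 years.


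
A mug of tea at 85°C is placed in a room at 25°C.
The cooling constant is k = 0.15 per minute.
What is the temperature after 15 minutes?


Newton's law: dT/dt = -k(T - T_a) has solution T(t) = T_a + (T₀ - T_a)e^(-kt).
Plug in T_a = 25, T₀ = 85, k = 0.15, t = 15: T(15) = 25 + (60)e^(-2.25) ≈ 31.3°C.


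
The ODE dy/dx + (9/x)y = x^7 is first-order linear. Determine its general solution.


P(x) = 9/x ⇒ μ = x^9.
(x^9 y)' = x^16 ⇒ x^9 y = x^17/(17) + C.
Solve for y: y = (1/17)x^8 + C/x^9.


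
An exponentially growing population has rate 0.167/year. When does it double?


Exponential growth: P(t) = P₀ e^(0.167t). Set P(t)/P₀ = 2: e^(0.167t) = 2.
Solve: t = ln(2)/0.167 ≈ 4.15 years.


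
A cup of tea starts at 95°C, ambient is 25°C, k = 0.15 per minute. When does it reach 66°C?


From T(t) = T_a + (T₀ - T_a)e^(-kt), set T(t) = 66:
(66 - 25) / (95 - 25) = e^(-0.15t), so t = -ln(0.586)/0.15 ≈ 3.6 minutes.


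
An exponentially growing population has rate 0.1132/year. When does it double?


Exponential growth: P(t) = P₀ e^(0.1132t). Set P(t)/P₀ = 2: e^(0.1132t) = 2.
Solve: t = ln(2)/0.1132 ≈ 6.12 years.


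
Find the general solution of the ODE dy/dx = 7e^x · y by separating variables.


Separate variables: dy/y = 7e^x dx.
Integrate: ln|y| = 7e^x + C₀.
Exponentiate: y = Ce^(7e^x).


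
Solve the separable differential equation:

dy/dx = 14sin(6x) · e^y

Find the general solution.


Separate: e^(-y) dy = 14sin(6x) dx.
Integrate: -e^(-y) = -(7/3)cos(6x) + C₀.
Rearrange: e^(-y) = (7/3)cos(6x) + C.


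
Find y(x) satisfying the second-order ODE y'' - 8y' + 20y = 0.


Characteristic equation: r² - 8r + 20 = 0.
Discriminant is negative; roots r = 4 ± 2i (complex conjugate pair).
General solution uses e^(α x)(C₁ cos(β x) + C₂ sin(β x)): y = e^(4x)(C₁cos(2x) + C₂sin(2x)).


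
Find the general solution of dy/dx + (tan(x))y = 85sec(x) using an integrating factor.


P(x) = tan(x) ⇒ μ = e^(∫tan(x)dx) = sec(x).
(sec(x) y)' = 85sec²(x) ⇒ sec(x) y = 85tan(x) + C.
Multiply by cos(x): y = 85sin(x) + C·cos(x).


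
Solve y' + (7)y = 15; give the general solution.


P(x) = 7, Q(x) = 15; integrating factor μ = e^(7x).
(μ y)' = 15e^(7x) ⇒ μ y = (15/7)e^(7x) + C.
Divide by μ: y = 15/7 + Ce^(-7x).


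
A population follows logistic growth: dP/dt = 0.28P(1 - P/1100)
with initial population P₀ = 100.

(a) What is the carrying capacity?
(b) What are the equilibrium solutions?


Logistic ODE dP/dt = 0.28P(1 - P/1100) has equilibria where dP/dt = 0, i.e. P = 0 or P = 1100.
The coefficient (1 - P/K) = 0 when P = K, identifying K = 1100 as the carrying capacity.
(a) K = 1100; (b) equilibria P = 0 and P = 1100.


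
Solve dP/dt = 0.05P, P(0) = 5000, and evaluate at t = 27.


The ODE dP/dt = 0.05P has solution P(t) = P(0)e^(0.05t).
Substitute P(0) = 5000 and t = 27: P(27) = 5000 e^(1.35) ≈ 19287.


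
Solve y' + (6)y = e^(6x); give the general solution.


P(x) = 6 ⇒ μ = e^(6x).
(μ y)' = e^(12x) ⇒ μ y = e^(12x)/12 + C.
Divide by μ: y = (1/12)e^(6x) + Ce^(-6x).


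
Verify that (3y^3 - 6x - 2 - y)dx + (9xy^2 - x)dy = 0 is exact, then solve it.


Check exactness: ∂M/∂y = 9y^2 - 1 and ∂N/∂x = 9y^2 - 1; equal, so the equation is exact.
Integrate M with respect to x (treating y as constant): ∫M dx = 3xy^3 - 3x^2 - 2x - xy + h(y).
Differentiate w.r.t. y and set equal to N: all terms match, so h'(y) = 0 and h is a constant absorbed into C.
General solution: 3xy^3 - 3x^2 - 2x - xy = C.


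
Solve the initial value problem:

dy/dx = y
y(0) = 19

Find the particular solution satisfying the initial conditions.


General solution of y' = y is y = Ce^(x).
Apply y(0) = 19: C = 19.
Particular solution: y = 19e^(x).


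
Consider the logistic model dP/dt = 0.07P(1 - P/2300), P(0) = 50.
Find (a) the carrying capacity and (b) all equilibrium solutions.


Logistic ODE dP/dt = 0.07P(1 - P/2300) has equilibria where dP/dt = 0, i.e. P = 0 or P = 2300.
The coefficient (1 - P/K) = 0 when P = K, identifying K = 2300 as the carrying capacity.
(a) K = 2300; (b) equilibria P = 0 and P = 2300.


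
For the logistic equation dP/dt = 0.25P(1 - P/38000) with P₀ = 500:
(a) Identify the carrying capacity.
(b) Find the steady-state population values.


Logistic ODE dP/dt = 0.25P(1 - P/38000) has equilibria where dP/dt = 0, i.e. P = 0 or P = 38000.
The coefficient (1 - P/K) = 0 when P = K, identifying K = 38000 as the carrying capacity.
(a) K = 38000; (b) equilibria P = 0 and P = 38000.


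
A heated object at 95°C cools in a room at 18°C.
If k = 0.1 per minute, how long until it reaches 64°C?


From T(t) = T_a + (T₀ - T_a)e^(-kt), set T(t) = 64:
(64 - 18) / (95 - 18) = e^(-0.1t), so t = -ln(0.597)/0.1 ≈ 5.2 minutes.


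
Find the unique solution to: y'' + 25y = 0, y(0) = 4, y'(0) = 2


Characteristic roots of r² + 25 = 0 are ±5i, so y = C₁cos(5x) + C₂sin(5x).
Apply y(0) = 4: C₁ = 4. Differentiate and apply y'(0) = 2: 5·C₂ = 2, so C₂ = 2/5.
Particular solution: y = 4cos(5x) + (2/5)sin(5x).


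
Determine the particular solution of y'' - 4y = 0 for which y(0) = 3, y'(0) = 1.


Characteristic roots of r² - 4 = 0 are -2, 2.
General solution y = c₁ e^(-2x) + c₂ e^(2x).
Apply y(0) = 3: c₁ + c₂ = 3. Apply y'(0) = 1: -2 c₁ + 2 c₂ = 1.
Solve: c₁ = 5/4, c₂ = 7/4.
Particular solution: y = (5/4)e^(-2x) + (7/4)e^(2x).


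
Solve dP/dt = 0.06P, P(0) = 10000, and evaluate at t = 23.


The ODE dP/dt = 0.06P has solution P(t) = P(0)e^(0.06t).
Substitute P(0) = 10000 and t = 23: P(23) = 10000 e^(1.38) ≈ 39749.


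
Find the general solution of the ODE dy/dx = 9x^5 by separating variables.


Integrate both sides with respect to x: y = ∫ 9x^5 dx = (3/2)x^6 + C.


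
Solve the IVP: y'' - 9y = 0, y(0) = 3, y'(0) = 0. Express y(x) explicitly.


Characteristic roots of r² - 9 = 0 are -3, 3.
General solution y = c₁ e^(-3x) + c₂ e^(3x).
Apply y(0) = 3: c₁ + c₂ = 3. Apply y'(0) = 0: -3 c₁ + 3 c₂ = 0.
Solve: c₁ = 3/2, c₂ = 3/2.
Particular solution: y = (3/2)e^(-3x) + (3/2)e^(3x).


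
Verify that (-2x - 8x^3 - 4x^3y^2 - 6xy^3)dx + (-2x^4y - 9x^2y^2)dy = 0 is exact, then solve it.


Check exactness: ∂M/∂y = -8x^3y - 18xy^2 and ∂N/∂x = -8x^3y - 18xy^2; equal, so the equation is exact.
Integrate M with respect to x (treating y as constant): ∫M dx = -x^2 - 2x^4 - x^4y^2 - 3x^2y^3 + h(y).
Differentiate w.r.t. y and set equal to N: all terms match, so h'(y) = 0 and h is a constant absorbed into C.
General solution: -x^2 - 2x^4 - x^4y^2 - 3x^2y^3 = C.


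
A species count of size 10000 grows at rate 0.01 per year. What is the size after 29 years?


The ODE dP/dt = 0.01P has solution P(t) = P(0)e^(0.01t).
Substitute P(0) = 10000 and t = 29: P(29) = 10000 e^(0.29) ≈ 13364.


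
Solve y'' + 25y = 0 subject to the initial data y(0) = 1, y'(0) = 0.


Characteristic roots of r² + 25 = 0 are ±5i, so y = C₁cos(5x) + C₂sin(5x).
Apply y(0) = 1: C₁ = 1. Differentiate and apply y'(0) = 0: 5·C₂ = 0, so C₂ = 0.
Particular solution: y = cos(5x).


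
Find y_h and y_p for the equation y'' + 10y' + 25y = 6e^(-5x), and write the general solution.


Characteristic polynomial (r + 5)² = 0; repeated root r = -5.
y_h = (C₁ + C₂x)e^(-5x). Forcing matches the repeated root (resonance), so try y_p = Ax² e^(-5x).
Substitute and solve for A: 2A = 6, so A = 3.
General solution: y = (C₁ + C₂x + 3x²)e^(-5x).


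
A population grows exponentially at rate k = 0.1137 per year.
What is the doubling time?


Exponential growth: P(t) = P₀ e^(0.1137t). Set P(t)/P₀ = 2: e^(0.1137t) = 2.
Solve: t = ln(2)/0.1137 ≈ 6.10 years.


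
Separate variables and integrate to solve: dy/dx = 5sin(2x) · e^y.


Separate: e^(-y) dy = 5sin(2x) dx.
Integrate: -e^(-y) = -(5/2)cos(2x) + C₀.
Rearrange: e^(-y) = (5/2)cos(2x) + C.


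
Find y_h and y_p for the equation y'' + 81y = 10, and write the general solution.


Homogeneous part: r² + 81 = 0 ⇒ r = ±9i, so y_h = C₁cos(9x) + C₂sin(9x).
Try constant y_p = A; plug in: 81A = 10 ⇒ A = 10/81.
General solution: y = C₁cos(9x) + C₂sin(9x) + 10/81.


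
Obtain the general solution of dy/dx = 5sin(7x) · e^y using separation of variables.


Separate: e^(-y) dy = 5sin(7x) dx.
Integrate: -e^(-y) = -(5/7)cos(7x) + C₀.
Rearrange: e^(-y) = (5/7)cos(7x) + C.


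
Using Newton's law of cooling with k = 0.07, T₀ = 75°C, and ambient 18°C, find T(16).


Newton's law: dT/dt = -k(T - T_a) has solution T(t) = T_a + (T₀ - T_a)e^(-kt).
Plug in T_a = 18, T₀ = 75, k = 0.07, t = 16: T(16) = 18 + (57)e^(-1.12) ≈ 36.6°C.


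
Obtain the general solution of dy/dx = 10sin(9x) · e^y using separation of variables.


Separate: e^(-y) dy = 10sin(9x) dx.
Integrate: -e^(-y) = -(10/9)cos(9x) + C₀.
Rearrange: e^(-y) = (10/9)cos(9x) + C.


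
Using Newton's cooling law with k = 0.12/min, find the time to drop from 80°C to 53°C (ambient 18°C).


From T(t) = T_a + (T₀ - T_a)e^(-kt), set T(t) = 53:
(53 - 18) / (80 - 18) = e^(-0.12t), so t = -ln(0.565)/0.12 ≈ 4.8 minutes.


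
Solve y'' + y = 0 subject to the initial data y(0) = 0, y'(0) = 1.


Characteristic roots of r² + 1 = 0 are ±1i, so y = C₁cos(x) + C₂sin(x).
Apply y(0) = 0: C₁ = 0. Differentiate and apply y'(0) = 1: 1·C₂ = 1, so C₂ = 1.
Particular solution: y = sin(x).


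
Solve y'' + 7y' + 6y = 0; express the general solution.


Characteristic equation: r² + 7r + 6 = 0.
Factor: (r + 1)(r + 6) = 0 ⇒ r = -1, -6 (distinct real).
General solution: y = C₁e^(-x) + C₂e^(-6x).


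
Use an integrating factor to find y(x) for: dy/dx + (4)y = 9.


P(x) = 4, Q(x) = 9; integrating factor μ = e^(4x).
(μ y)' = 9e^(4x) ⇒ μ y = (9/4)e^(4x) + C.
Divide by μ: y = 9/4 + Ce^(-4x).


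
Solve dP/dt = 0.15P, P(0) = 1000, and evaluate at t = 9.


The ODE dP/dt = 0.15P has solution P(t) = P(0)e^(0.15t).
Substitute P(0) = 1000 and t = 9: P(9) = 1000 e^(1.35) ≈ 3857.


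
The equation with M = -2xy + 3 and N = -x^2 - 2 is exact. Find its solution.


Check exactness: ∂M/∂y = -2x and ∂N/∂x = -2x; equal, so the equation is exact.
Integrate M with respect to x (treating y as constant): ∫M dx = -x^2y + 3x + h(y).
Differentiate w.r.t. y and set equal to N: the x-dependent terms already match, leaving h'(y) = -2. Integrate: h(y) = -2y.
So F(x,y) = -x^2y - 2y + 3x.
General solution: -x^2y - 2y + 3x = C.


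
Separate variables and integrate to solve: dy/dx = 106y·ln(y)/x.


Separate: dy/[y ln(y)] = 106 dx/x.
Substitute u = ln(y): du/u = 106 dx/x.
Integrate: ln|ln(y)| = 106ln|x| + C₀, hence ln(y) = C·x^106.


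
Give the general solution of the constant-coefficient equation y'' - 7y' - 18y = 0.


Characteristic equation: r² - 7r - 18 = 0.
Factor: (r + 2)(r - 9) = 0 ⇒ r = -2, 9 (distinct real).
General solution: y = C₁e^(-2x) + C₂e^(9x).


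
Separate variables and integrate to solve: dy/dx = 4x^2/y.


Separate variables: y dy = 4x^2 dx.
Integrate both sides: y²/2 = (4/3)x^3 + C₀.
Multiply by 2: y² = (8/3)x^3 + C.


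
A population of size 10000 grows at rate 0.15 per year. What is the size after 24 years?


The ODE dP/dt = 0.15P has solution P(t) = P(0)e^(0.15t).
Substitute P(0) = 10000 and t = 24: P(24) = 10000 e^(3.60) ≈ 365982.


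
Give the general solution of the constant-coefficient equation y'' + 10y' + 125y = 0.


Characteristic equation: r² + 10r + 125 = 0.
Discriminant is negative; roots r = -5 ± 10i (complex conjugate pair).
General solution uses e^(α x)(C₁ cos(β x) + C₂ sin(β x)): y = e^(-5x)(C₁cos(10x) + C₂sin(10x)).


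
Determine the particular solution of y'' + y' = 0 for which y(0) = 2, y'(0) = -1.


Characteristic roots of r² + r = 0 are -1, 0.
General solution y = c₁ e^(-x) + c₂.
Apply y(0) = 2: c₁ + c₂ = 2. Apply y'(0) = -1: -1 c₁ + 0 c₂ = -1.
Solve: c₁ = 1, c₂ = 1.
Particular solution: y = e^(-x) + 1.


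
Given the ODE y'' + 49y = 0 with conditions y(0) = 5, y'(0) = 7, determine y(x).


Characteristic roots of r² + 49 = 0 are ±7i, so y = C₁cos(7x) + C₂sin(7x).
Apply y(0) = 5: C₁ = 5. Differentiate and apply y'(0) = 7: 7·C₂ = 7, so C₂ = 1.
Particular solution: y = 5cos(7x) + sin(7x).


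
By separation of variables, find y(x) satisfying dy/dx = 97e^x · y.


Separate variables: dy/y = 97e^x dx.
Integrate: ln|y| = 97e^x + C₀.
Exponentiate: y = Ce^(97e^x).


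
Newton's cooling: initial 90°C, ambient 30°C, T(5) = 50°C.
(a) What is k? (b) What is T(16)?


Newton's law: T(t) = T_a + (T₀ - T_a)e^(-kt).
(a) Use T(5) = 50: (50 - 30)/(90 - 30) = e^(-k·5), so k = -ln(0.333)/5 ≈ 0.2197.
(b) Apply k to t = 16: T(16) = 30 + (60)e^(-3.516) ≈ 31.8°C.


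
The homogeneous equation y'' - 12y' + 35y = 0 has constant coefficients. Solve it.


Characteristic equation: r² - 12r + 35 = 0.
Factor: (r - 7)(r - 5) = 0 ⇒ r = 7, 5 (distinct real).
General solution: y = C₁e^(7x) + C₂e^(5x).


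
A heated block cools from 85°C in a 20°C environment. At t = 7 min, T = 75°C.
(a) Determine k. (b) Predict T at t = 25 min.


Newton's law: T(t) = T_a + (T₀ - T_a)e^(-kt).
(a) Use T(7) = 75: (75 - 20)/(85 - 20) = e^(-k·7), so k = -ln(0.846)/7 ≈ 0.0239.
(b) Apply k to t = 25: T(25) = 20 + (65)e^(-0.597) ≈ 55.8°C.


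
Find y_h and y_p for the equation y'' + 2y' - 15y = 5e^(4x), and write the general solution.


Characteristic roots of r² + 2r - 15 = 0 are 3, -5.
y_h = C₁e^(3x) + C₂e^(-5x).
Forcing exponent 4 is not a characteristic root; try y_p = Ae^(4x).
Substitute: A·(16 + (2)·4 + (-15)) = A·9 = 5, so A = 5/9.
General solution: y = C₁e^(3x) + C₂e^(-5x) + (5/9)e^(4x).


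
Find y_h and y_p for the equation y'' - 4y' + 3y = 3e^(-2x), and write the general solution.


Characteristic roots of r² - 4r + 3 = 0 are 1, 3.
y_h = C₁e^(x) + C₂e^(3x).
Forcing exponent -2 is not a characteristic root; try y_p = Ae^(-2x).
Substitute: A·(4 + (-4)·-2 + (3)) = A·15 = 3, so A = 1/5.
General solution: y = C₁e^(x) + C₂e^(3x) + (1/5)e^(-2x).


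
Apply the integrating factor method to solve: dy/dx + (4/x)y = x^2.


P(x) = 4/x ⇒ μ = x^4.
(x^4 y)' = x^4·x^2 = x^6.
Integrate: x^4 y = x^7/(7) + C.
Solve for y: y = (1/7)x^3 + C/x^4.


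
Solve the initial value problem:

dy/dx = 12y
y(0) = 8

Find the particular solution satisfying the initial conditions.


General solution of y' = 12y is y = Ce^(12x).
Apply y(0) = 8: C = 8.
Particular solution: y = 8e^(12x).


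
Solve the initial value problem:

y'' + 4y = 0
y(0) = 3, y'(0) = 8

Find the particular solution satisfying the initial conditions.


Characteristic roots of r² + 4 = 0 are ±2i, so y = C₁cos(2x) + C₂sin(2x).
Apply y(0) = 3: C₁ = 3. Differentiate and apply y'(0) = 8: 2·C₂ = 8, so C₂ = 4.
Particular solution: y = 3cos(2x) + 4sin(2x).


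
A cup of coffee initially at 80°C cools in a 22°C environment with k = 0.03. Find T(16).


Newton's law: dT/dt = -k(T - T_a) has solution T(t) = T_a + (T₀ - T_a)e^(-kt).
Plug in T_a = 22, T₀ = 80, k = 0.03, t = 16: T(16) = 22 + (58)e^(-0.48) ≈ 57.9°C.


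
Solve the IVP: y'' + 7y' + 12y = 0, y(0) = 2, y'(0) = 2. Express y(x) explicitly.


Characteristic roots of r² + 7r + 12 = 0 are -4, -3.
General solution y = c₁ e^(-4x) + c₂ e^(-3x).
Apply y(0) = 2: c₁ + c₂ = 2. Apply y'(0) = 2: -4 c₁ - 3 c₂ = 2.
Solve: c₁ = -8, c₂ = 10.
Particular solution: y = -8e^(-4x) + 10e^(-3x).


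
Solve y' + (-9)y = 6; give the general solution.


P(x) = -9 ⇒ μ = e^(-9x).
(μ y)' = 6e^(-9x) ⇒ μ y = -(2/3)e^(-9x) + C.
Divide by μ: y = -2/3 + Ce^(9x).


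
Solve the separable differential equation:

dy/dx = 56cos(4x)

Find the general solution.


g(y) = 1, so integrate directly: y = ∫ 56cos(4x) dx = 14sin(4x) + C.


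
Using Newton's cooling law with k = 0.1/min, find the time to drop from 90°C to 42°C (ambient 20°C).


From T(t) = T_a + (T₀ - T_a)e^(-kt), set T(t) = 42:
(42 - 20) / (90 - 20) = e^(-0.1t), so t = -ln(0.314)/0.1 ≈ 11.6 minutes.


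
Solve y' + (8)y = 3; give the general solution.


P(x) = 8, Q(x) = 3; integrating factor μ = e^(8x).
(μ y)' = 3e^(8x) ⇒ μ y = (3/8)e^(8x) + C.
Divide by μ: y = 3/8 + Ce^(-8x).


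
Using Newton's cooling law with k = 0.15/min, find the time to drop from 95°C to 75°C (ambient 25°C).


From T(t) = T_a + (T₀ - T_a)e^(-kt), set T(t) = 75:
(75 - 25) / (95 - 25) = e^(-0.15t), so t = -ln(0.714)/0.15 ≈ 2.2 minutes.


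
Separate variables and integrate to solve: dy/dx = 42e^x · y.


Separate variables: dy/y = 42e^x dx.
Integrate: ln|y| = 42e^x + C₀.
Exponentiate: y = Ce^(42e^x).


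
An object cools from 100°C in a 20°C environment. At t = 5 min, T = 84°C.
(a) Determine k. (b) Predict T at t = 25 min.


Newton's law: T(t) = T_a + (T₀ - T_a)e^(-kt).
(a) Use T(5) = 84: (84 - 20)/(100 - 20) = e^(-k·5), so k = -ln(0.800)/5 ≈ 0.0446.
(b) Apply k to t = 25: T(25) = 20 + (80)e^(-1.116) ≈ 46.2°C.


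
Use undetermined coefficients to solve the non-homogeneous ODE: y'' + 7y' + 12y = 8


Characteristic roots of r² + 7r + 12 = 0 are -3, -4.
y_h = C₁e^(-3x) + C₂e^(-4x).
Constant forcing; try y_p = A. Then 12A = 8 ⇒ A = 2/3.
General solution: y = C₁e^(-3x) + C₂e^(-4x) + 2/3.


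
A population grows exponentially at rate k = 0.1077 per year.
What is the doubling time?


Exponential growth: P(t) = P₀ e^(0.1077t). Set P(t)/P₀ = 2: e^(0.1077t) = 2.
Solve: t = ln(2)/0.1077 ≈ 6.44 years.


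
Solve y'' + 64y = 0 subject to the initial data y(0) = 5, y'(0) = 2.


Characteristic roots of r² + 64 = 0 are ±8i, so y = C₁cos(8x) + C₂sin(8x).
Apply y(0) = 5: C₁ = 5. Differentiate and apply y'(0) = 2: 8·C₂ = 2, so C₂ = 1/4.
Particular solution: y = 5cos(8x) + (1/4)sin(8x).


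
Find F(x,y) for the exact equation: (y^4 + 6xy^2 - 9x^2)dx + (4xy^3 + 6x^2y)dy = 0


Check exactness: ∂M/∂y = 4y^3 + 12xy and ∂N/∂x = 4y^3 + 12xy; equal, so the equation is exact.
Integrate M with respect to x (treating y as constant): ∫M dx = xy^4 + 3x^2y^2 - 3x^3 + h(y).
Differentiate w.r.t. y and set equal to N: all terms match, so h'(y) = 0 and h is a constant absorbed into C.
General solution: xy^4 + 3x^2y^2 - 3x^3 = C.


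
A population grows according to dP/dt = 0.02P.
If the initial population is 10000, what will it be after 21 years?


The ODE dP/dt = 0.02P has solution P(t) = P(0)e^(0.02t).
Substitute P(0) = 10000 and t = 21: P(21) = 10000 e^(0.42) ≈ 15220.


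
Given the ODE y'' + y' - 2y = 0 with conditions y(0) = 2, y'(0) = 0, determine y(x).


Characteristic roots of r² + r - 2 = 0 are -2, 1.
General solution y = c₁ e^(-2x) + c₂ e^(x).
Apply y(0) = 2: c₁ + c₂ = 2. Apply y'(0) = 0: -2 c₁ + 1 c₂ = 0.
Solve: c₁ = 2/3, c₂ = 4/3.
Particular solution: y = (2/3)e^(-2x) + (4/3)e^(x).


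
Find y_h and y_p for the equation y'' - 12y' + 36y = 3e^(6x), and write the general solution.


Characteristic polynomial (r - 6)² = 0; repeated root r = 6.
y_h = (C₁ + C₂x)e^(6x). Forcing matches the repeated root (resonance), so try y_p = Ax² e^(6x).
Substitute and solve for A: 2A = 3, so A = 3/2.
General solution: y = (C₁ + C₂x + (3/2)x²)e^(6x).


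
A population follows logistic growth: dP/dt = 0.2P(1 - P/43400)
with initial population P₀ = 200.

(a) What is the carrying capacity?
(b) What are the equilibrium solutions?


Logistic ODE dP/dt = 0.2P(1 - P/43400) has equilibria where dP/dt = 0, i.e. P = 0 or P = 43400.
The coefficient (1 - P/K) = 0 when P = K, identifying K = 43400 as the carrying capacity.
(a) K = 43400; (b) equilibria P = 0 and P = 43400.


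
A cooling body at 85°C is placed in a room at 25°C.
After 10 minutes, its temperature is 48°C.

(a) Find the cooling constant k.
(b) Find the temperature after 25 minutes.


Newton's law: T(t) = T_a + (T₀ - T_a)e^(-kt).
(a) Use T(10) = 48: (48 - 25)/(85 - 25) = e^(-k·10), so k = -ln(0.383)/10 ≈ 0.0959.
(b) Apply k to t = 25: T(25) = 25 + (60)e^(-2.397) ≈ 30.5°C.


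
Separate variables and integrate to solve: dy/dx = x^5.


Integrate both sides with respect to x: y = ∫ x^5 dx = (1/6)x^6 + C.


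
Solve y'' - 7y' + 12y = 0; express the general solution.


Characteristic equation: r² - 7r + 12 = 0.
Factor: (r - 4)(r - 3) = 0 ⇒ r = 4, 3 (distinct real).
General solution: y = C₁e^(4x) + C₂e^(3x).


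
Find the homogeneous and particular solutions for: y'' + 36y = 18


Homogeneous part: r² + 36 = 0 ⇒ r = ±6i, so y_h = C₁cos(6x) + C₂sin(6x).
Try constant y_p = A; plug in: 36A = 18 ⇒ A = 1/2.
General solution: y = C₁cos(6x) + C₂sin(6x) + 1/2.


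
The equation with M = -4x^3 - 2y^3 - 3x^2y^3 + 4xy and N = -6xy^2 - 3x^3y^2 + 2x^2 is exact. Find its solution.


Check exactness: ∂M/∂y = -6y^2 - 9x^2y^2 + 4x and ∂N/∂x = -6y^2 - 9x^2y^2 + 4x; equal, so the equation is exact.
Integrate M with respect to x (treating y as constant): ∫M dx = -x^4 - 2xy^3 - x^3y^3 + 2x^2y + h(y).
Differentiate w.r.t. y and set equal to N: all terms match, so h'(y) = 0 and h is a constant absorbed into C.
General solution: -x^4 - 2xy^3 - x^3y^3 + 2x^2y = C.


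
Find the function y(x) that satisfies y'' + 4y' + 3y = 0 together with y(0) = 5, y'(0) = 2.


Characteristic roots of r² + 4r + 3 = 0 are -1, -3.
General solution y = c₁ e^(-x) + c₂ e^(-3x).
Apply y(0) = 5: c₁ + c₂ = 5. Apply y'(0) = 2: -1 c₁ - 3 c₂ = 2.
Solve: c₁ = 17/2, c₂ = -7/2.
Particular solution: y = (17/2)e^(-x) - (7/2)e^(-3x).


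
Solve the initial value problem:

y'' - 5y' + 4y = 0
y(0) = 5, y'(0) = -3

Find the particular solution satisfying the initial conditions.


Characteristic roots of r² - 5r + 4 = 0 are 4, 1.
General solution y = c₁ e^(4x) + c₂ e^(x).
Apply y(0) = 5: c₁ + c₂ = 5. Apply y'(0) = -3: 4 c₁ + 1 c₂ = -3.
Solve: c₁ = -8/3, c₂ = 23/3.
Particular solution: y = -(8/3)e^(4x) + (23/3)e^(x).


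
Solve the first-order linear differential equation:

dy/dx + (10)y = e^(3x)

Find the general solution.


P(x) = 10 ⇒ μ = e^(10x).
(μ y)' = e^(13x) ⇒ μ y = e^(13x)/13 + C.
Divide by μ: y = (1/13)e^(3x) + Ce^(-10x).


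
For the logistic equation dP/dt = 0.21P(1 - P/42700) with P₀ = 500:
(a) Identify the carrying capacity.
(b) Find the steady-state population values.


Logistic ODE dP/dt = 0.21P(1 - P/42700) has equilibria where dP/dt = 0, i.e. P = 0 or P = 42700.
The coefficient (1 - P/K) = 0 when P = K, identifying K = 42700 as the carrying capacity.
(a) K = 42700; (b) equilibria P = 0 and P = 42700.


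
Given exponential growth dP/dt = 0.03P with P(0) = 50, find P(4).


The ODE dP/dt = 0.03P has solution P(t) = P(0)e^(0.03t).
Substitute P(0) = 50 and t = 4: P(4) = 50 e^(0.12) ≈ 56.


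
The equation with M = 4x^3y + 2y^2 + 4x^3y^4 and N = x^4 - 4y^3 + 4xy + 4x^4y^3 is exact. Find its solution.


Check exactness: ∂M/∂y = 4x^3 + 4y + 16x^3y^3 and ∂N/∂x = 4x^3 + 4y + 16x^3y^3; equal, so the equation is exact.
Integrate M with respect to x (treating y as constant): ∫M dx = x^4y + 2xy^2 + x^4y^4 + h(y).
Differentiate w.r.t. y and set equal to N: the x-dependent terms already match, leaving h'(y) = -4y^3. Integrate: h(y) = -y^4.
So F(x,y) = x^4y - y^4 + 2xy^2 + x^4y^4.
General solution: x^4y - y^4 + 2xy^2 + x^4y^4 = C.


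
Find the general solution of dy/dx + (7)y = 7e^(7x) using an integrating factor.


P(x) = 7 ⇒ μ = e^(7x).
(μ y)' = 7e^(14x) ⇒ μ y = (7/14)e^(14x) + C.
Divide by μ: y = (1/2)e^(7x) + Ce^(-7x).


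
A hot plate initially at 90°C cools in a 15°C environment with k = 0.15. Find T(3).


Newton's law: dT/dt = -k(T - T_a) has solution T(t) = T_a + (T₀ - T_a)e^(-kt).
Plug in T_a = 15, T₀ = 90, k = 0.15, t = 3: T(3) = 15 + (75)e^(-0.45) ≈ 62.8°C.


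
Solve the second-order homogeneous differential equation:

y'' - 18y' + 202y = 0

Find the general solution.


Characteristic equation: r² - 18r + 202 = 0.
Discriminant is negative; roots r = 9 ± 11i (complex conjugate pair).
General solution uses e^(α x)(C₁ cos(β x) + C₂ sin(β x)): y = e^(9x)(C₁cos(11x) + C₂sin(11x)).


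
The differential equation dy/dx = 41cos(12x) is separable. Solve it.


g(y) = 1, so integrate directly: y = ∫ 41cos(12x) dx = (41/12)sin(12x) + C.


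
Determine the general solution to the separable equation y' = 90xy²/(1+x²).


Separate: dy/y² = 90x/(1+x²) dx.
Integrate LHS: ∫ dy/y² = -1/y.
Integrate RHS via u = 1+x²: 45ln(1+x²) + C.
Result: -1/y = 45ln(1+x²) + C.


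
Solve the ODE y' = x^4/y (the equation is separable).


Separate variables: y dy = x^4 dx.
Integrate both sides: y²/2 = (1/5)x^5 + C₀.
Multiply by 2: y² = (2/5)x^5 + C.
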